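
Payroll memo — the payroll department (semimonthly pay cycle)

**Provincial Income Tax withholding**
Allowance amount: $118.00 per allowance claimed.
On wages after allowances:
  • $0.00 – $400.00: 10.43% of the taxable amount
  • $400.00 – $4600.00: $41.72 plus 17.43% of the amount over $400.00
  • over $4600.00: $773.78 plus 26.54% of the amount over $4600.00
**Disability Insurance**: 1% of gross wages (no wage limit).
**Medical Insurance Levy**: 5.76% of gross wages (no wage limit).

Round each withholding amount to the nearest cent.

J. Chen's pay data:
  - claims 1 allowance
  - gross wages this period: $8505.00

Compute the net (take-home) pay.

Provincial Income Tax: taxable = $8505.00 − 1×$118.00 = $8387.00
  $773.78 + 26.54% × ($8387.00 − $4600.00) = $773.78 + 26.54% × $3787.00 = $1778.85
Disability Insurance: 1% × $8505.00 = $85.05
Medical Insurance Levy: 5.76% × $8505.00 = $489.89
Total withheld: $1778.85 + $85.05 + $489.89 = $2353.79
Net pay: $8505.00 − $2353.79 = $6151.21

$6151.21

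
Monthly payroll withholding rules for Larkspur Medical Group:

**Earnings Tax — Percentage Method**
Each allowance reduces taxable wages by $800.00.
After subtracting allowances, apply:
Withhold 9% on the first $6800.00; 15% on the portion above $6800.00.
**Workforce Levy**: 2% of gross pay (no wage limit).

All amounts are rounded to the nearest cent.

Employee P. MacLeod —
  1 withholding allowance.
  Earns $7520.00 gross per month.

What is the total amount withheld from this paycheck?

Earnings Tax: taxable = $7520.00 − 1×$800.00 = $6720.00
  9% × $6720.00 = $604.80
Workforce Levy: 2% × $7520.00 = $150.40
Total: $604.80 + $150.40 = $755.20

$755.20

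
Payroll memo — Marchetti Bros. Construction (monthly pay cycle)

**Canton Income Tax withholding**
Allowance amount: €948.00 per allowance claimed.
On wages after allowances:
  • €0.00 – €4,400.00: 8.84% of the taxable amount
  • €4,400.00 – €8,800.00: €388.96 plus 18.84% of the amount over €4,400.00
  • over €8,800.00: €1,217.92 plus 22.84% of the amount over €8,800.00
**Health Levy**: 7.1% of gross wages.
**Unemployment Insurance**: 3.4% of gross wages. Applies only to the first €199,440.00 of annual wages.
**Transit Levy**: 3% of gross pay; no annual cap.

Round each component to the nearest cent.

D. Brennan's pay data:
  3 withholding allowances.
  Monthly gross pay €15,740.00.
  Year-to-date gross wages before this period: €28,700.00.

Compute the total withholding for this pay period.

Canton Income Tax: taxable = €15,740.00 − 3×€948.00 = €12,896.00
  €1,217.92 + 22.84% × (€12,896.00 − €8,800.00) = €1,217.92 + 22.84% × €4,096.00 = €2,153.45
Health Levy: 7.1% × €15,740.00 = €1,117.54
Unemployment Insurance: 3.4% × €15,740.00 = €535.16
Transit Levy: 3% × €15,740.00 = €472.20
Total: €2,153.45 + €1,117.54 + €535.16 + €472.20 = €4,278.35

€4,278.35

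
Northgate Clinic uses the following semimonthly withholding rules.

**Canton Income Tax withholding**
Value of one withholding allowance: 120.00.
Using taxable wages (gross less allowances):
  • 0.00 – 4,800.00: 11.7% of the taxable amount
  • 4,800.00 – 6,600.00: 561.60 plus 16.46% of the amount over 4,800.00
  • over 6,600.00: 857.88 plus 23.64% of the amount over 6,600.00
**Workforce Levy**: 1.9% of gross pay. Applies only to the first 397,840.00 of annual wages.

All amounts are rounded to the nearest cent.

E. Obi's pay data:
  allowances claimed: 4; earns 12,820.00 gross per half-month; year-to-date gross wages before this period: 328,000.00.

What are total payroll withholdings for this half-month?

2,458.40

Canton Income Tax: taxable = 12,820.00 − 4×120.00 = 12,340.00
  857.88 + 23.64% × (12,340.00 − 6,600.00) = 857.88 + 23.64% × 5,740.00 = 2,214.82
Workforce Levy: 1.9% × 12,820.00 = 243.58
Total: 2,214.82 + 243.58 = 2,458.40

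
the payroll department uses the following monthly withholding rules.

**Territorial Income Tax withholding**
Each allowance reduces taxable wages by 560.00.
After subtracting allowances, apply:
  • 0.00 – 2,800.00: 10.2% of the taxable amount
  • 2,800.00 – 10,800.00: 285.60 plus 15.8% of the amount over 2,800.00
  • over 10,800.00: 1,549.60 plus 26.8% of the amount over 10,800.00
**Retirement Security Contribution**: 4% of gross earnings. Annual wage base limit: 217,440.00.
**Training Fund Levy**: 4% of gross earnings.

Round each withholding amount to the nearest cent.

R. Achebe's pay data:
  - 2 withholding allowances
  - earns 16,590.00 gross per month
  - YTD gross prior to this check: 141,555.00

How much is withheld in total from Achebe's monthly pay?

4,128.36

Territorial Income Tax: taxable = 16,590.00 − 2×560.00 = 15,470.00
  1,549.60 + 26.8% × (15,470.00 − 10,800.00) = 1,549.60 + 26.8% × 4,670.00 = 2,801.16
Retirement Security Contribution: 4% × 16,590.00 = 663.60
Training Fund Levy: 4% × 16,590.00 = 663.60
Total: 2,801.16 + 663.60 + 663.60 = 4,128.36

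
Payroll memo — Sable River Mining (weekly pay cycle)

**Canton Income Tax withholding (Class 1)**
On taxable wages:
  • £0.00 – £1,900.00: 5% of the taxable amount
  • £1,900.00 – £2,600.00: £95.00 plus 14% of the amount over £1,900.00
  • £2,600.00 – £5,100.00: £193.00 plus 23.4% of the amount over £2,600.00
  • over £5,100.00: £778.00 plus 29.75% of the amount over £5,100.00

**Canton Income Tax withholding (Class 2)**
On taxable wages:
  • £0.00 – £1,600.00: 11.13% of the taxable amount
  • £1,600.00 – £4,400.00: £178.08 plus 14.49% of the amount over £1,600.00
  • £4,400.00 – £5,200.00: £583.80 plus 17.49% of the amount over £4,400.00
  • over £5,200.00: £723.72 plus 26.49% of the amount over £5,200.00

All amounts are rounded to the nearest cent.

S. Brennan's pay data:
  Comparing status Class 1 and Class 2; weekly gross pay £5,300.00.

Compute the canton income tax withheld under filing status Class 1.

£837.50

Canton Income Tax (Class 1): taxable = £5,300.00
  £778.00 + 29.75% × (£5,300.00 − £5,100.00) = £778.00 + 29.75% × £200.00 = £837.50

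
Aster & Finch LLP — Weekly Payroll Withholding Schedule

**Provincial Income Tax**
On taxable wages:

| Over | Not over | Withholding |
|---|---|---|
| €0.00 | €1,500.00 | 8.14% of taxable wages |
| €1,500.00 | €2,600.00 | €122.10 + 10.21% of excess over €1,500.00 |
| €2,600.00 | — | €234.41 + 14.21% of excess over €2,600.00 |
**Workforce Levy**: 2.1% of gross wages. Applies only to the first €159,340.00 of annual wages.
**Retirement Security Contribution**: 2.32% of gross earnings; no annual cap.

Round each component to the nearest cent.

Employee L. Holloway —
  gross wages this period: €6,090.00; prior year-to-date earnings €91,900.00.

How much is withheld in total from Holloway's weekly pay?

€999.52

Provincial Income Tax: taxable = €6,090.00
  €234.41 + 14.21% × (€6,090.00 − €2,600.00) = €234.41 + 14.21% × €3,490.00 = €730.34
Workforce Levy: 2.1% × €6,090.00 = €127.89
Retirement Security Contribution: 2.32% × €6,090.00 = €141.29
Total: €730.34 + €127.89 + €141.29 = €999.52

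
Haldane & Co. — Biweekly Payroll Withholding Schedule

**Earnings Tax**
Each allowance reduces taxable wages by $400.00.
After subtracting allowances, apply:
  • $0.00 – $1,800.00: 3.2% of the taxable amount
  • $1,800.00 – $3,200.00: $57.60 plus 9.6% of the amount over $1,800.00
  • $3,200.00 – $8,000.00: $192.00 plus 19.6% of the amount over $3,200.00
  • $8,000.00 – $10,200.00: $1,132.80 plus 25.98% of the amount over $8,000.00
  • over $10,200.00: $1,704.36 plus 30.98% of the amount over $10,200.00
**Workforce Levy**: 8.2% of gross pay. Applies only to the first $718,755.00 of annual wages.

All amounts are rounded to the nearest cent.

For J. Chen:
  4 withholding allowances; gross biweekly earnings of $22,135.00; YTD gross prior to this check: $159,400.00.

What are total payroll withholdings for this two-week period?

$6,721.21

Earnings Tax: taxable = $22,135.00 − 4×$400.00 = $20,535.00
  $1,704.36 + 30.98% × ($20,535.00 − $10,200.00) = $1,704.36 + 30.98% × $10,335.00 = $4,906.14
Workforce Levy: 8.2% × $22,135.00 = $1,815.07
Total: $4,906.14 + $1,815.07 = $6,721.21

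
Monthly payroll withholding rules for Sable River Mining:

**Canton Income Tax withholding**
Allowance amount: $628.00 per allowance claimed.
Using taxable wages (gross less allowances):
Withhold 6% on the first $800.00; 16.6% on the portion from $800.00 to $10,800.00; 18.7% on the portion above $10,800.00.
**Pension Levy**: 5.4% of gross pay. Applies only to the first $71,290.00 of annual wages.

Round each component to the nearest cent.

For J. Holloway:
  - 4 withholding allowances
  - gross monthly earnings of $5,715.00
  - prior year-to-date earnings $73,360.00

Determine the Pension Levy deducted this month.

$0.00

Pension Levy: YTD $73,360.00 ≥ cap $71,290.00 → $0.00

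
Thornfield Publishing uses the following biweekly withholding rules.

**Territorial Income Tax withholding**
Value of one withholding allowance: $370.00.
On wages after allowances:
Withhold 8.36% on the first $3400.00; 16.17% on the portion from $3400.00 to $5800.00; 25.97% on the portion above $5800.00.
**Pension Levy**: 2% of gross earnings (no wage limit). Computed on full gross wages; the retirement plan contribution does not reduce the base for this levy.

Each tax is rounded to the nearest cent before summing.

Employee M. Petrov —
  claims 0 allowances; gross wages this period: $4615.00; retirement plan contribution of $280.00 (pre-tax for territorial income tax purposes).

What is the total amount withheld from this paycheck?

Territorial Income Tax: taxable = $4615.00 − $280.00 = $4335.00
  $284.24 + 16.17% × ($4335.00 − $3400.00) = $284.24 + 16.17% × $935.00 = $435.43
Pension Levy: 2% × $4615.00 = $92.30
Total: $435.43 + $92.30 = $527.73

$527.73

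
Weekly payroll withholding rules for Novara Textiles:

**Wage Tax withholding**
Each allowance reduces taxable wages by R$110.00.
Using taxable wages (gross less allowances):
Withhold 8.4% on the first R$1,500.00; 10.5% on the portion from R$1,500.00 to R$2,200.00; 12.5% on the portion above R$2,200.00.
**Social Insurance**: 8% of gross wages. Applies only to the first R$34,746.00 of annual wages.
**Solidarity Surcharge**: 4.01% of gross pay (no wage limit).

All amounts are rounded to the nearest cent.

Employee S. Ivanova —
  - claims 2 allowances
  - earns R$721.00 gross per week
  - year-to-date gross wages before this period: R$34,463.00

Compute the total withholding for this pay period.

Wage Tax: taxable = R$721.00 − 2×R$110.00 = R$501.00
  8.4% × R$501.00 = R$42.08
Social Insurance: cap R$34,746.00 − YTD R$34,463.00 = R$283.00 subject; 8% × R$283.00 = R$22.64
Solidarity Surcharge: 4.01% × R$721.00 = R$28.91
Total: R$42.08 + R$22.64 + R$28.91 = R$93.63

R$93.63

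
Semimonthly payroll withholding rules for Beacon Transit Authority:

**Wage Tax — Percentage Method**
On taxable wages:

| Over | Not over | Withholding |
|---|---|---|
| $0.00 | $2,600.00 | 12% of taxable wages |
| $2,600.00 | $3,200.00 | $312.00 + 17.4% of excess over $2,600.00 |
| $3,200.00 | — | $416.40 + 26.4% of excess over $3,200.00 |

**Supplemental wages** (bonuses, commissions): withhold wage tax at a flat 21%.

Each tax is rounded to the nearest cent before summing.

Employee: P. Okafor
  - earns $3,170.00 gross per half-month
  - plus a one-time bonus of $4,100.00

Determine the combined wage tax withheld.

$1,272.18

Wage Tax: taxable = $3,170.00
  $312.00 + 17.4% × ($3,170.00 − $2,600.00) = $312.00 + 17.4% × $570.00 = $411.18
Supplemental (21% flat on bonus): 21% × $4,100.00 = $861.00
Total wage tax: $411.18 + $861.00 = $1,272.18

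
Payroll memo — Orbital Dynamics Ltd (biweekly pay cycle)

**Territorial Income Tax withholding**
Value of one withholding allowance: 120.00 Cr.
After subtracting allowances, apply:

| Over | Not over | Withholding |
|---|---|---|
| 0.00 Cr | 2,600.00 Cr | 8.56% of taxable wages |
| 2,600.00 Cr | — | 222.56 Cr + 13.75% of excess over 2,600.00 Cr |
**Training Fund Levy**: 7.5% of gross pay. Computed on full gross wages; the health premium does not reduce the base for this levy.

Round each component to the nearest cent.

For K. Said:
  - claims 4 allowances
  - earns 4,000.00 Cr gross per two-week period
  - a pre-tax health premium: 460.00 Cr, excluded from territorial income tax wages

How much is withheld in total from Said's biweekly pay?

585.81 Cr

Territorial Income Tax: taxable = 4,000.00 Cr − 460.00 Cr − 4×120.00 Cr = 3,060.00 Cr
  222.56 Cr + 13.75% × (3,060.00 Cr − 2,600.00 Cr) = 222.56 Cr + 13.75% × 460.00 Cr = 285.81 Cr
Training Fund Levy: 7.5% × 4,000.00 Cr = 300.00 Cr
Total: 285.81 Cr + 300.00 Cr = 585.81 Cr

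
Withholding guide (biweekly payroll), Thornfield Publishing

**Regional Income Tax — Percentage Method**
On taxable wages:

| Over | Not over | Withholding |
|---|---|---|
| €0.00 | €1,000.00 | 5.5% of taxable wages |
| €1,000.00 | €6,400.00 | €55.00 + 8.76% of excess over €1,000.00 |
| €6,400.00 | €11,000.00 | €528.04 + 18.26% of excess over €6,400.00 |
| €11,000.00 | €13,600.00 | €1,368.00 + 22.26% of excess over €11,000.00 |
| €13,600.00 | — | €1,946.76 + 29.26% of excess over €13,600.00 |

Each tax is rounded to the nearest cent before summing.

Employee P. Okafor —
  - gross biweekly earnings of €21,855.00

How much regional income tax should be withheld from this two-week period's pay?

€4,362.17

Regional Income Tax: taxable = €21,855.00
  €1,946.76 + 29.26% × (€21,855.00 − €13,600.00) = €1,946.76 + 29.26% × €8,255.00 = €4,362.17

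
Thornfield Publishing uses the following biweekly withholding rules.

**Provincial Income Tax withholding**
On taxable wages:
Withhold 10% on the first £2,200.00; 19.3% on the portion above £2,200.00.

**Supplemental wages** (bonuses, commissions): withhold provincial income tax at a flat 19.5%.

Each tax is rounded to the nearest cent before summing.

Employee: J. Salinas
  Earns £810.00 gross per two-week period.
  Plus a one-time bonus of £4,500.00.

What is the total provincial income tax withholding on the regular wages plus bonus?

Provincial Income Tax: taxable = £810.00
  10% × £810.00 = £81.00
Supplemental (19.5% flat on bonus): 19.5% × £4,500.00 = £877.50
Total provincial income tax: £81.00 + £877.50 = £958.50

£958.50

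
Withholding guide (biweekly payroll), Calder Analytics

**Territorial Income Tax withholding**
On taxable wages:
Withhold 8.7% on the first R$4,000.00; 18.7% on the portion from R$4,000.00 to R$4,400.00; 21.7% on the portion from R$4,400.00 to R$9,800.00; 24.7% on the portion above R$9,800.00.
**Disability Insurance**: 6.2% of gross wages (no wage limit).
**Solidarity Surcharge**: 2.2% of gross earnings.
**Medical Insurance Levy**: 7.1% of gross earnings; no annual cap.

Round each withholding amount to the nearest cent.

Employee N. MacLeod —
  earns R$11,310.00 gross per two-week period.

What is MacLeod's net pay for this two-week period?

R$7,589.38

Territorial Income Tax: taxable = R$11,310.00
  R$1,594.60 + 24.7% × (R$11,310.00 − R$9,800.00) = R$1,594.60 + 24.7% × R$1,510.00 = R$1,967.57
Disability Insurance: 6.2% × R$11,310.00 = R$701.22
Solidarity Surcharge: 2.2% × R$11,310.00 = R$248.82
Medical Insurance Levy: 7.1% × R$11,310.00 = R$803.01
Total withheld: R$1,967.57 + R$701.22 + R$248.82 + R$803.01 = R$3,720.62
Net pay: R$11,310.00 − R$3,720.62 = R$7,589.38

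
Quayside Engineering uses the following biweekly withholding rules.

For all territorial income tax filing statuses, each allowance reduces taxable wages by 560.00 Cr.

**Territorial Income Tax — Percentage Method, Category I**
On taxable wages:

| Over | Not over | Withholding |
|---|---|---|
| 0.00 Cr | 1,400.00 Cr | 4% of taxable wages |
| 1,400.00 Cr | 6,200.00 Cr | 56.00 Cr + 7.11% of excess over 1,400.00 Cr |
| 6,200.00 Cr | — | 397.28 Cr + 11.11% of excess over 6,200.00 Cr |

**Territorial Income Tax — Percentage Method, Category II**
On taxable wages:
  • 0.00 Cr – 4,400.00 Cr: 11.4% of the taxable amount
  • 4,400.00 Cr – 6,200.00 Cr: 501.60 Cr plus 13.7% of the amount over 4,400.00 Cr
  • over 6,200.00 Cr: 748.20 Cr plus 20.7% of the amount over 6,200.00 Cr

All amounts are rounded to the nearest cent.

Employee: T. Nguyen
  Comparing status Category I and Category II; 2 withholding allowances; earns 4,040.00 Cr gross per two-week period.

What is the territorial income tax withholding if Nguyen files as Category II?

332.88 Cr

Territorial Income Tax (Category II): taxable = 4,040.00 Cr − 2×560.00 Cr = 2,920.00 Cr
  11.4% × 2,920.00 Cr = 332.88 Cr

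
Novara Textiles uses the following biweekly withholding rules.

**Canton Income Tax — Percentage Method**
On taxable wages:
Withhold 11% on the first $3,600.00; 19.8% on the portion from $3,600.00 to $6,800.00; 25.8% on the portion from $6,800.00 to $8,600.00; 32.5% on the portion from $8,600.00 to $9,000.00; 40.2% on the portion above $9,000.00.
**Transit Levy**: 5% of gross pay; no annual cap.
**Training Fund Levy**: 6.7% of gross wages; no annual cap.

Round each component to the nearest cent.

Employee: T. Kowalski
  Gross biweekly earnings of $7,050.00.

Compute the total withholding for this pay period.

Canton Income Tax: taxable = $7,050.00
  $1,029.60 + 25.8% × ($7,050.00 − $6,800.00) = $1,029.60 + 25.8% × $250.00 = $1,094.10
Transit Levy: 5% × $7,050.00 = $352.50
Training Fund Levy: 6.7% × $7,050.00 = $472.35
Total: $1,094.10 + $352.50 + $472.35 = $1,918.95

$1,918.95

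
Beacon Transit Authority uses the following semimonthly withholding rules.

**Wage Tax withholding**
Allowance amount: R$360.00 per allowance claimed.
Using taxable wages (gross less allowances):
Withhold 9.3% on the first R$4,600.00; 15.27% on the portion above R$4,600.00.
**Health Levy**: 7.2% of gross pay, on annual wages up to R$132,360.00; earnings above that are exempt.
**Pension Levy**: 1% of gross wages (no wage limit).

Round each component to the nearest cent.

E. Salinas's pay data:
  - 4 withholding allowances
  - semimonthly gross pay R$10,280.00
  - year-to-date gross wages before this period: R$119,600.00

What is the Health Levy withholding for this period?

Health Levy: 7.2% × R$10,280.00 = R$740.16

R$740.16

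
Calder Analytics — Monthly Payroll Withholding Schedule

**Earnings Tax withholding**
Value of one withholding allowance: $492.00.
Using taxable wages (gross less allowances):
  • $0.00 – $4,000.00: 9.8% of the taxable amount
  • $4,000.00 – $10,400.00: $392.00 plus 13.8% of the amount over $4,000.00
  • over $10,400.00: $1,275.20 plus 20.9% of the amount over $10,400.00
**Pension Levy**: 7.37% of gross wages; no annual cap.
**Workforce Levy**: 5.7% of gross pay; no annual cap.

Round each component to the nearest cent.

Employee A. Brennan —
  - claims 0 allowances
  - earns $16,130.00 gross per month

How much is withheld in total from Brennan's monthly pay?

$4,580.96

Earnings Tax: taxable = $16,130.00
  $1,275.20 + 20.9% × ($16,130.00 − $10,400.00) = $1,275.20 + 20.9% × $5,730.00 = $2,472.77
Pension Levy: 7.37% × $16,130.00 = $1,188.78
Workforce Levy: 5.7% × $16,130.00 = $919.41
Total: $2,472.77 + $1,188.78 + $919.41 = $4,580.96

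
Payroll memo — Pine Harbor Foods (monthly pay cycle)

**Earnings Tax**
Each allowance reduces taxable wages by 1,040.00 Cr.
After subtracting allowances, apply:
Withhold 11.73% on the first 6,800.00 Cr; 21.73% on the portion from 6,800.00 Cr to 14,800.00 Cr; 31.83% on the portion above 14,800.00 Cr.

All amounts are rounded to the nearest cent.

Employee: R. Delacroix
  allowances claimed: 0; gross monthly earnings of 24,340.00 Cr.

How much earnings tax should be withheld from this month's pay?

Earnings Tax: taxable = 24,340.00 Cr
  2,536.04 Cr + 31.83% × (24,340.00 Cr − 14,800.00 Cr) = 2,536.04 Cr + 31.83% × 9,540.00 Cr = 5,572.62 Cr

5,572.62 Cr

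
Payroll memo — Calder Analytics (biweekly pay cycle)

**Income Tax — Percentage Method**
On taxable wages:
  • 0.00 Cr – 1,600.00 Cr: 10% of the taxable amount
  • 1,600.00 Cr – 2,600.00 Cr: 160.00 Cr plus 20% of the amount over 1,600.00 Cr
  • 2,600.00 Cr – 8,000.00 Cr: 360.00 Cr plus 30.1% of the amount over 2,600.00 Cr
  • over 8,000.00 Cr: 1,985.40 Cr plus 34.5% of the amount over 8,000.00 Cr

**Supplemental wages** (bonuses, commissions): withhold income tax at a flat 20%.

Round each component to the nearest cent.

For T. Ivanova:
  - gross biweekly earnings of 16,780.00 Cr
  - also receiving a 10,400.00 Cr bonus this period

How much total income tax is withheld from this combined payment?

7,094.50 Cr

Income Tax: taxable = 16,780.00 Cr
  1,985.40 Cr + 34.5% × (16,780.00 Cr − 8,000.00 Cr) = 1,985.40 Cr + 34.5% × 8,780.00 Cr = 5,014.50 Cr
Supplemental (20% flat on bonus): 20% × 10,400.00 Cr = 2,080.00 Cr
Total income tax: 5,014.50 Cr + 2,080.00 Cr = 7,094.50 Cr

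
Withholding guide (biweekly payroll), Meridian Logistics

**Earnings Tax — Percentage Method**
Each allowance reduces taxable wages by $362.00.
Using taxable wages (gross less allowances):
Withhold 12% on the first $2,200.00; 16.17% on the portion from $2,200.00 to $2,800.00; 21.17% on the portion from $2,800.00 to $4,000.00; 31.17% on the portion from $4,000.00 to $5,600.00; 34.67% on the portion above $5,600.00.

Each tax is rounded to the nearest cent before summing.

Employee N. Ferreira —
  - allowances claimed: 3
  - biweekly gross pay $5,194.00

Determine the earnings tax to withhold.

Earnings Tax: taxable = $5,194.00 − 3×$362.00 = $4,108.00
  $615.06 + 31.17% × ($4,108.00 − $4,000.00) = $615.06 + 31.17% × $108.00 = $648.72

$648.72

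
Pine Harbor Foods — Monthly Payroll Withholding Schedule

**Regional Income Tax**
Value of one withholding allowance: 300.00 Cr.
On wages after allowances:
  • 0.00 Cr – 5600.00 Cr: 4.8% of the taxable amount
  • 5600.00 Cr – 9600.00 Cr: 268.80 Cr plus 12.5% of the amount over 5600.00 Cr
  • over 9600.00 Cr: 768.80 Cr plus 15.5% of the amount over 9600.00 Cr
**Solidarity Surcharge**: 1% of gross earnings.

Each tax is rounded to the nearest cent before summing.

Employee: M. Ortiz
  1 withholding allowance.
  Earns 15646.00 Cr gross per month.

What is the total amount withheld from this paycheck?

1815.89 Cr

Regional Income Tax: taxable = 15646.00 Cr − 1×300.00 Cr = 15346.00 Cr
  768.80 Cr + 15.5% × (15346.00 Cr − 9600.00 Cr) = 768.80 Cr + 15.5% × 5746.00 Cr = 1659.43 Cr
Solidarity Surcharge: 1% × 15646.00 Cr = 156.46 Cr
Total: 1659.43 Cr + 156.46 Cr = 1815.89 Cr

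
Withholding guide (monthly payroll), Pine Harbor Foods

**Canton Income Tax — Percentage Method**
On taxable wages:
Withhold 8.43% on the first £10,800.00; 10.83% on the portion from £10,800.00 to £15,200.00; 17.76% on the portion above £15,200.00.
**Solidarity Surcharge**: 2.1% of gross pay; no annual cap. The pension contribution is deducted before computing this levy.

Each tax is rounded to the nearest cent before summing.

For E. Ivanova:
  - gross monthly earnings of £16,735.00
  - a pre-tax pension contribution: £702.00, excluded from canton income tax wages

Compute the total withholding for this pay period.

£1,871.59

Canton Income Tax: taxable = £16,735.00 − £702.00 = £16,033.00
  £1,386.96 + 17.76% × (£16,033.00 − £15,200.00) = £1,386.96 + 17.76% × £833.00 = £1,534.90
Solidarity Surcharge: 2.1% × £16,033.00 = £336.69
Total: £1,534.90 + £336.69 = £1,871.59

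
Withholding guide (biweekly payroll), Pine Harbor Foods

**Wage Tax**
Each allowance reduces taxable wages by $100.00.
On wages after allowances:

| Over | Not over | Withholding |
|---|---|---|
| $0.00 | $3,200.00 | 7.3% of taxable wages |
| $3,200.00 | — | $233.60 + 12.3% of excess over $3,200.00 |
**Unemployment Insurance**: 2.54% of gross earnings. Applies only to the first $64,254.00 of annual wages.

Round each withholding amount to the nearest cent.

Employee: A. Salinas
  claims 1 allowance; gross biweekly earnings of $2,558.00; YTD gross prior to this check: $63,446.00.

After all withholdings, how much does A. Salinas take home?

Wage Tax: taxable = $2,558.00 − 1×$100.00 = $2,458.00
  7.3% × $2,458.00 = $179.43
Unemployment Insurance: cap $64,254.00 − YTD $63,446.00 = $808.00 subject; 2.54% × $808.00 = $20.52
Total withheld: $179.43 + $20.52 = $199.95
Net pay: $2,558.00 − $199.95 = $2,358.05

$2,358.05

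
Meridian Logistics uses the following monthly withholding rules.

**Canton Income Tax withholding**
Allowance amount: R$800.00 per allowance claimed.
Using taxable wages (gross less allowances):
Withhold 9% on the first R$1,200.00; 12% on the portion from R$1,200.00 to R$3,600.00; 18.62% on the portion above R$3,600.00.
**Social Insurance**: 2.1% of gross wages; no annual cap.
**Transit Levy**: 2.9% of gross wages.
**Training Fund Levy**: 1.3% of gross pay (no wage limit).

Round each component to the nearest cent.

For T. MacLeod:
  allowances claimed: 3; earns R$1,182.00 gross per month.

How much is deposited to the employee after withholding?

R$1,107.53

Canton Income Tax: taxable = R$1,182.00 − 3×R$800.00 = R$-1,218.00
  Taxable ≤ 0 → R$0.00
Social Insurance: 2.1% × R$1,182.00 = R$24.82
Transit Levy: 2.9% × R$1,182.00 = R$34.28
Training Fund Levy: 1.3% × R$1,182.00 = R$15.37
Total withheld: R$0.00 + R$24.82 + R$34.28 + R$15.37 = R$74.47
Net pay: R$1,182.00 − R$74.47 = R$1,107.53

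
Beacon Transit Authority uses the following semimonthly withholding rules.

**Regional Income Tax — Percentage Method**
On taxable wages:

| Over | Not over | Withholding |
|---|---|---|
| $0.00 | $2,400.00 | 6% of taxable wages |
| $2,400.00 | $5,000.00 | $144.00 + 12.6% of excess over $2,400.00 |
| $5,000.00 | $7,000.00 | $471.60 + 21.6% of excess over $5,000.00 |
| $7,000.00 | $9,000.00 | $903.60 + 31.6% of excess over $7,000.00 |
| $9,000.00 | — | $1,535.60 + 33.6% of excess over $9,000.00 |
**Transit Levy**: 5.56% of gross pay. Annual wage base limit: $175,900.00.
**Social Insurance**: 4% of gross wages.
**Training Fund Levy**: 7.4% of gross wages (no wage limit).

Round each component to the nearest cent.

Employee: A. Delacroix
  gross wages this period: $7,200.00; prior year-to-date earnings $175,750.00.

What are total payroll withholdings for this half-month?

$1,795.94

Regional Income Tax: taxable = $7,200.00
  $903.60 + 31.6% × ($7,200.00 − $7,000.00) = $903.60 + 31.6% × $200.00 = $966.80
Transit Levy: cap $175,900.00 − YTD $175,750.00 = $150.00 subject; 5.56% × $150.00 = $8.34
Social Insurance: 4% × $7,200.00 = $288.00
Training Fund Levy: 7.4% × $7,200.00 = $532.80
Total: $966.80 + $8.34 + $288.00 + $532.80 = $1,795.94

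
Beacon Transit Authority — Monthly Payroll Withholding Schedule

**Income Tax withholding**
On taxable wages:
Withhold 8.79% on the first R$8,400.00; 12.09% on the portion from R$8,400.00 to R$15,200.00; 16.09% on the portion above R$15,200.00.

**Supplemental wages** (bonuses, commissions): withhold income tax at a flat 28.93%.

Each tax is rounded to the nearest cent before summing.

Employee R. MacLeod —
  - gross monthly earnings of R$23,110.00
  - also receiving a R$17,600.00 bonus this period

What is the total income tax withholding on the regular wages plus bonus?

R$7,924.88

Income Tax: taxable = R$23,110.00
  R$1,560.48 + 16.09% × (R$23,110.00 − R$15,200.00) = R$1,560.48 + 16.09% × R$7,910.00 = R$2,833.20
Supplemental (28.93% flat on bonus): 28.93% × R$17,600.00 = R$5,091.68
Total income tax: R$2,833.20 + R$5,091.68 = R$7,924.88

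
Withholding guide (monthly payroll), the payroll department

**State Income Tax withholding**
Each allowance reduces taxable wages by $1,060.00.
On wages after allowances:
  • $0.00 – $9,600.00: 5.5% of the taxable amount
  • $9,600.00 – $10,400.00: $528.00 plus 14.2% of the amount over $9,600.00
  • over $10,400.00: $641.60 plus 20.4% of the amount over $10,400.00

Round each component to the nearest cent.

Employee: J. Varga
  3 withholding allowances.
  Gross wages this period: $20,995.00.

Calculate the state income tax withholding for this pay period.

State Income Tax: taxable = $20,995.00 − 3×$1,060.00 = $17,815.00
  $641.60 + 20.4% × ($17,815.00 − $10,400.00) = $641.60 + 20.4% × $7,415.00 = $2,154.26

$2,154.26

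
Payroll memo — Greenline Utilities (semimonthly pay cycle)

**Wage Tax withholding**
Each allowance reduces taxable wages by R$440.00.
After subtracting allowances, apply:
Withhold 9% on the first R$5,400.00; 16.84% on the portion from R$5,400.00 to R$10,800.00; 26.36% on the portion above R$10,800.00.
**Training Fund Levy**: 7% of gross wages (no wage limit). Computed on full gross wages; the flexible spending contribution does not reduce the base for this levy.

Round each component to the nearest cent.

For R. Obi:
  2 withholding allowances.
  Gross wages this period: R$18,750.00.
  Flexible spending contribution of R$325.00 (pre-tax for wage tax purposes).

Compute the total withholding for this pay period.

R$4,485.84

Wage Tax: taxable = R$18,750.00 − R$325.00 − 2×R$440.00 = R$17,545.00
  R$1,395.36 + 26.36% × (R$17,545.00 − R$10,800.00) = R$1,395.36 + 26.36% × R$6,745.00 = R$3,173.34
Training Fund Levy: 7% × R$18,750.00 = R$1,312.50
Total: R$3,173.34 + R$1,312.50 = R$4,485.84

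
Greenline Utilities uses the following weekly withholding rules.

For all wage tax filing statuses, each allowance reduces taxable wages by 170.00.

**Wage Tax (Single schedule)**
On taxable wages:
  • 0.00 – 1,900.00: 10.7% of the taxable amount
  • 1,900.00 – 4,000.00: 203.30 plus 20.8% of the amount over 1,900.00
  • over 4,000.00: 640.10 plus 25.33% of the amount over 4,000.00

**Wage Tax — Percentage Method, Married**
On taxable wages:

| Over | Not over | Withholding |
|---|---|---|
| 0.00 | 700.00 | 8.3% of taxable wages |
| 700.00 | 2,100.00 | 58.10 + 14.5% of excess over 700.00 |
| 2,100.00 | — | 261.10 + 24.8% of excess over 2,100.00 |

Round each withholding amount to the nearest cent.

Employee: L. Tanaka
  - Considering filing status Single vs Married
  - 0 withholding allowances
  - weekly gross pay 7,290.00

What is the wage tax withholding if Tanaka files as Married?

1,548.22

Wage Tax (Married): taxable = 7,290.00
  261.10 + 24.8% × (7,290.00 − 2,100.00) = 261.10 + 24.8% × 5,190.00 = 1,548.22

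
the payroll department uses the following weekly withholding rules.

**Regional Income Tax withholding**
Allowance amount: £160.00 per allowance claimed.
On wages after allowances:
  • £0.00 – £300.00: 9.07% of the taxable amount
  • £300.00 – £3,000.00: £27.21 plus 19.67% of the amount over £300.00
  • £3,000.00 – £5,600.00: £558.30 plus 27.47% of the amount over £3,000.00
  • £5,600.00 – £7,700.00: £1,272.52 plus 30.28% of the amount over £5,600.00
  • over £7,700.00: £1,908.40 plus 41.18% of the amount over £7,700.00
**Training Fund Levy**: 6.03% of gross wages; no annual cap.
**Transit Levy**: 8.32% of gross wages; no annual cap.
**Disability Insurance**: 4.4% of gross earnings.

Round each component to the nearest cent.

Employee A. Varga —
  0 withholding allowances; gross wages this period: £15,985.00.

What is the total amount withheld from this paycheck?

£8,317.35

Regional Income Tax: taxable = £15,985.00
  £1,908.40 + 41.18% × (£15,985.00 − £7,700.00) = £1,908.40 + 41.18% × £8,285.00 = £5,320.16
Training Fund Levy: 6.03% × £15,985.00 = £963.90
Transit Levy: 8.32% × £15,985.00 = £1,329.95
Disability Insurance: 4.4% × £15,985.00 = £703.34
Total: £5,320.16 + £963.90 + £1,329.95 + £703.34 = £8,317.35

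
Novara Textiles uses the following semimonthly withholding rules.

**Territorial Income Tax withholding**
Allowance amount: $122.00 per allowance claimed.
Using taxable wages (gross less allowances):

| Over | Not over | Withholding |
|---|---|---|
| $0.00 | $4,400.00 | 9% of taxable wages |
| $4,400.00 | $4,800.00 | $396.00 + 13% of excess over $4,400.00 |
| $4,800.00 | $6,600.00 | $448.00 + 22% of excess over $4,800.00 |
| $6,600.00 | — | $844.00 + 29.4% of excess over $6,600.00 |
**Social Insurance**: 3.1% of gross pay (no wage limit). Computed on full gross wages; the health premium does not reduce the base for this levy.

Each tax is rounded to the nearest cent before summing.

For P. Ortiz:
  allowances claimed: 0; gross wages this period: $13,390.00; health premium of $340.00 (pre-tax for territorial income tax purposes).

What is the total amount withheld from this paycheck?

Territorial Income Tax: taxable = $13,390.00 − $340.00 = $13,050.00
  $844.00 + 29.4% × ($13,050.00 − $6,600.00) = $844.00 + 29.4% × $6,450.00 = $2,740.30
Social Insurance: 3.1% × $13,390.00 = $415.09
Total: $2,740.30 + $415.09 = $3,155.39

$3,155.39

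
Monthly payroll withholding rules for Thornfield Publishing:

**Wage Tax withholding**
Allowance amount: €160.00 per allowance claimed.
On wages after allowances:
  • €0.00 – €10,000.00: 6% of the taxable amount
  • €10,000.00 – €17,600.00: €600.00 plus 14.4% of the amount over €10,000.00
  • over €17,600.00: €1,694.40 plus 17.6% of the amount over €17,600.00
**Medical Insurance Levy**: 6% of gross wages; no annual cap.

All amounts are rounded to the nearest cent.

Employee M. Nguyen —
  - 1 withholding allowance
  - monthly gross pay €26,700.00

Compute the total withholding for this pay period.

€4,869.84

Wage Tax: taxable = €26,700.00 − 1×€160.00 = €26,540.00
  €1,694.40 + 17.6% × (€26,540.00 − €17,600.00) = €1,694.40 + 17.6% × €8,940.00 = €3,267.84
Medical Insurance Levy: 6% × €26,700.00 = €1,602.00
Total: €3,267.84 + €1,602.00 = €4,869.84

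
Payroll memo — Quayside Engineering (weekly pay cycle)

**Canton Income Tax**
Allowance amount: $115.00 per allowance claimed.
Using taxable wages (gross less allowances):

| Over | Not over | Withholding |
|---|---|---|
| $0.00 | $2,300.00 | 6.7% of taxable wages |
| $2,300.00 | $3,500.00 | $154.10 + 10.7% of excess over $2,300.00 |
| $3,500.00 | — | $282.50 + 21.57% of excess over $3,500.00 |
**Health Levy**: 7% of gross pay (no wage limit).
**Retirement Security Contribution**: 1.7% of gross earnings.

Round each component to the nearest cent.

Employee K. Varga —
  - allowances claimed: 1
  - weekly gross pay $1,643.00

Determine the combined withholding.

$245.32

Canton Income Tax: taxable = $1,643.00 − 1×$115.00 = $1,528.00
  6.7% × $1,528.00 = $102.38
Health Levy: 7% × $1,643.00 = $115.01
Retirement Security Contribution: 1.7% × $1,643.00 = $27.93
Total: $102.38 + $115.01 + $27.93 = $245.32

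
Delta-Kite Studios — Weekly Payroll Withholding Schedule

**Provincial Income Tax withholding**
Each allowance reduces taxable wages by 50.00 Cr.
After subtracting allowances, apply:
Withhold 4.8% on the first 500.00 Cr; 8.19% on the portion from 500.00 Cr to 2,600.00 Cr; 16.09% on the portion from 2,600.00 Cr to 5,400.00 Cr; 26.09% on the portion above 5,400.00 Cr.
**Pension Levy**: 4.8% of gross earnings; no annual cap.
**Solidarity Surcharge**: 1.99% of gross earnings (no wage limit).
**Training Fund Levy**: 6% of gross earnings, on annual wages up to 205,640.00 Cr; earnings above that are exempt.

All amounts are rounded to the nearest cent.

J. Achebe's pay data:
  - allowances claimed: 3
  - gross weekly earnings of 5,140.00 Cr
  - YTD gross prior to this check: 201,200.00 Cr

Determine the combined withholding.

Provincial Income Tax: taxable = 5,140.00 Cr − 3×50.00 Cr = 4,990.00 Cr
  195.99 Cr + 16.09% × (4,990.00 Cr − 2,600.00 Cr) = 195.99 Cr + 16.09% × 2,390.00 Cr = 580.54 Cr
Pension Levy: 4.8% × 5,140.00 Cr = 246.72 Cr
Solidarity Surcharge: 1.99% × 5,140.00 Cr = 102.29 Cr
Training Fund Levy: cap 205,640.00 Cr − YTD 201,200.00 Cr = 4,440.00 Cr subject; 6% × 4,440.00 Cr = 266.40 Cr
Total: 580.54 Cr + 246.72 Cr + 102.29 Cr + 266.40 Cr = 1,195.95 Cr

1,195.95 Cr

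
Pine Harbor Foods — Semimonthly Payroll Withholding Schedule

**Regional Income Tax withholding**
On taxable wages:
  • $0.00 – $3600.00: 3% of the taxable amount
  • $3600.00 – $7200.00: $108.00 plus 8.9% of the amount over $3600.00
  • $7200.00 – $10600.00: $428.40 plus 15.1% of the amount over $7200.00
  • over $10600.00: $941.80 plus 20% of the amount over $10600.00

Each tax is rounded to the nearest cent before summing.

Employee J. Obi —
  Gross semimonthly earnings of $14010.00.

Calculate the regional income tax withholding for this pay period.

$1623.80

Regional Income Tax: taxable = $14010.00
  $941.80 + 20% × ($14010.00 − $10600.00) = $941.80 + 20% × $3410.00 = $1623.80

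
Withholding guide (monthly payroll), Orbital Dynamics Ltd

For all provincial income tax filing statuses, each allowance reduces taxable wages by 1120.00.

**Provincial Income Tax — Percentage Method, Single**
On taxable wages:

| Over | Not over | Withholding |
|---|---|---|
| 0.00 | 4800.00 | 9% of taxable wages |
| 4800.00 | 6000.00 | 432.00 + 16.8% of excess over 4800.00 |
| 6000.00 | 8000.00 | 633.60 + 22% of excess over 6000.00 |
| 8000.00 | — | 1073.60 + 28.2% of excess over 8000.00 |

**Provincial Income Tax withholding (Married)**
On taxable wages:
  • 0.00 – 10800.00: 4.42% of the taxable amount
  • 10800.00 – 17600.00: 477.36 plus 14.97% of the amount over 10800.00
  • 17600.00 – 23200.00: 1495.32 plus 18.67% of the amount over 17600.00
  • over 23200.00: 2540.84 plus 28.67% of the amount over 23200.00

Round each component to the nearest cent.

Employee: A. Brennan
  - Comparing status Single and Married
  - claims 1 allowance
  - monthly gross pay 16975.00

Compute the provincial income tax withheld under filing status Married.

Provincial Income Tax (Married): taxable = 16975.00 − 1×1120.00 = 15855.00
  477.36 + 14.97% × (15855.00 − 10800.00) = 477.36 + 14.97% × 5055.00 = 1234.09

1234.09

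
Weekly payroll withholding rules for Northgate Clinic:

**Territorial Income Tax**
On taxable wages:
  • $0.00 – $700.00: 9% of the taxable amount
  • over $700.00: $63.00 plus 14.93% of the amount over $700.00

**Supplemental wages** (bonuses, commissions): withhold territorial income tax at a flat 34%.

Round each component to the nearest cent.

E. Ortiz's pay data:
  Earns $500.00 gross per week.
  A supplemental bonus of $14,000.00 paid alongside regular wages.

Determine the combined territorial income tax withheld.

$4,805.00

Territorial Income Tax: taxable = $500.00
  9% × $500.00 = $45.00
Supplemental (34% flat on bonus): 34% × $14,000.00 = $4,760.00
Total territorial income tax: $45.00 + $4,760.00 = $4,805.00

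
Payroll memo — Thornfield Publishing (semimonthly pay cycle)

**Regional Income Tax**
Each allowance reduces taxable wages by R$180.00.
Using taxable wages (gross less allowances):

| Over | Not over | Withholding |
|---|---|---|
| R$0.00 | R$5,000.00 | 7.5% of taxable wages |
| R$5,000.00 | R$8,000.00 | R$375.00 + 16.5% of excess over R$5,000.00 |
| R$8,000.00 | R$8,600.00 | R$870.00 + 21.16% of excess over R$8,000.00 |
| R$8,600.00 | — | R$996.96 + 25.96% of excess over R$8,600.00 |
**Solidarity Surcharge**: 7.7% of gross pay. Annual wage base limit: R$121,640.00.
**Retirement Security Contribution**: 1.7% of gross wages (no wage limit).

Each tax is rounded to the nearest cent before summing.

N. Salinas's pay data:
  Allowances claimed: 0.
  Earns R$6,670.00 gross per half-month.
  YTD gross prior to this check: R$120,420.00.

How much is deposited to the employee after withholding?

Regional Income Tax: taxable = R$6,670.00
  R$375.00 + 16.5% × (R$6,670.00 − R$5,000.00) = R$375.00 + 16.5% × R$1,670.00 = R$650.55
Solidarity Surcharge: cap R$121,640.00 − YTD R$120,420.00 = R$1,220.00 subject; 7.7% × R$1,220.00 = R$93.94
Retirement Security Contribution: 1.7% × R$6,670.00 = R$113.39
Total withheld: R$650.55 + R$93.94 + R$113.39 = R$857.88
Net pay: R$6,670.00 − R$857.88 = R$5,812.12

R$5,812.12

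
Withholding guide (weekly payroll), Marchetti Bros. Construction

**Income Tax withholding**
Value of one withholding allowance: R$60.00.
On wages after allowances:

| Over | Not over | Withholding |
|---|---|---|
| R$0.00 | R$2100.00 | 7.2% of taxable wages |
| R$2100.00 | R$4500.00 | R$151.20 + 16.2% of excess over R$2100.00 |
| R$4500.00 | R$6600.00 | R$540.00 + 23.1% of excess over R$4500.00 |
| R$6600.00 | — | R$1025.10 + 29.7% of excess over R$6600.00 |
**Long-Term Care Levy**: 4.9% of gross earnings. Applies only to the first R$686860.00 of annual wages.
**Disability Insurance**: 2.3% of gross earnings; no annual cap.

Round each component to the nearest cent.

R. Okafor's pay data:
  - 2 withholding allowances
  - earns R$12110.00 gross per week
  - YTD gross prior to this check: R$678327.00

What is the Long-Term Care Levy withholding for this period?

Long-Term Care Levy: cap R$686860.00 − YTD R$678327.00 = R$8533.00 subject; 4.9% × R$8533.00 = R$418.12

R$418.12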